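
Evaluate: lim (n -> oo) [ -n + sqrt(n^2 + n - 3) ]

1/2

An ∞ − ∞ form. Rationalising with the conjugate, the difference becomes (n - 3) / (√(n^2 + n - 3) + n).
For large n the denominator behaves like 2·n, so the quotient tends to 1/2 = 1/2.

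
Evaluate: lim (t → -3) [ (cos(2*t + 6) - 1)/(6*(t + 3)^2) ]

Direct substitution gives 0/0.
Apply L'Hôpital: lim (-2*sin(2*t + 6))/(12*t + 36), still 0/0.
After 2 applications of L'Hôpital's rule the quotient is (-4*cos(2*t + 6))/(12); substituting t = -3 gives -1/3.

-1/3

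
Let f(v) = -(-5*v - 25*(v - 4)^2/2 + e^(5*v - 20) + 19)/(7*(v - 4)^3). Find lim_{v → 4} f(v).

-125/42

Direct substitution gives 0/0.
Apply L'Hôpital: lim (-25*v + 5*e^(5*v - 20) + 95)/(-21*(v - 4)^2), still 0/0.
Apply L'Hôpital: lim (25*e^(5*v - 20) - 25)/(168 - 42*v), still 0/0.
After 3 applications of L'Hôpital's rule the quotient is (125*e^(5*v - 20))/(-42); substituting v = 4 gives -125/42.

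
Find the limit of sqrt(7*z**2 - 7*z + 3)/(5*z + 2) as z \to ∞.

For large |z|, √(7*z^2 - 7*z + 3) ≈ √7·|z| and the denominator ≈ 5z.
Since z → +∞, |z| = z, giving √7/(5) = √(7)/5.

√(7)/5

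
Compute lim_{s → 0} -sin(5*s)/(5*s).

Substitution gives 0/0.
Write it as (5/(-5))·sin(5s)/(5s); since sin(u)/u → 1, the limit is -1.

-1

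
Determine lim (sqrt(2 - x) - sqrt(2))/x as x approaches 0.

-√(2)/4

Substitution gives 0/0. Multiply numerator and denominator by the conjugate √(2 - x) + √2.
The numerator becomes (2 - x) − 2 = -x, so the expression simplifies to -1/(√(2 - x) + √2).
Letting x → 0 gives -1/(2√2) = -√(2)/4.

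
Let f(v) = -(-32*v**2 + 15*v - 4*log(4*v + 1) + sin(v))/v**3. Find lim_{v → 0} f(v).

171/2

Substitution gives 0/0; apply L'Hôpital's rule 3 times.
After differentiating numerator and denominator 3 times the quotient is (-cos(v) - 512/(4*v + 1)^3)/(-6); at v = 0 this is 171/2.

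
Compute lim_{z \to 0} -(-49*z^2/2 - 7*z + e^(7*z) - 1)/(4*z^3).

Direct substitution gives 0/0.
Apply L'Hôpital: lim (-49*z + 7*e^(7*z) - 7)/(-12*z^2), still 0/0.
Apply L'Hôpital: lim (49*e^(7*z) - 49)/(-24*z), still 0/0.
After 3 applications of L'Hôpital's rule the quotient is (343*e^(7*z))/(-24); substituting z = 0 gives -343/24.

-343/24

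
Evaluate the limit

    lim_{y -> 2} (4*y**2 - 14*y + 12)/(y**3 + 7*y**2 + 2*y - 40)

Direct substitution gives 0/0, so factor. Both numerator and denominator have (y - 2) as a factor.
After cancelling, the expression reduces to (4*y - 6)/(y^2 + 9*y + 20).
Substituting y = 2 gives 1/21.

1/21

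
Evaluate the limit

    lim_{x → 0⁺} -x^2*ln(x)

This is a 0·(−∞) form. Rewrite as -1·ln(x) / x^(−2) and apply L'Hôpital:
the derivative quotient is -1·(1/x) / (−2·x^(−3)) = (1/2)·x^2 → 0.

0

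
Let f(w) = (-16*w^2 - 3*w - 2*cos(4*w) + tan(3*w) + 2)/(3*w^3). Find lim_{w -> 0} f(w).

3

Substitution gives 0/0 (the numerator vanishes to order 3).
Expand each term to order w^3: the coefficient of w^3 in tan(3w) is 9 and in -2·cos(4w) is 0.
Lower-order terms cancel with the polynomial part, so the numerator is (9)·w^3 + o(w^3), and the limit is (9)/(3) = 3.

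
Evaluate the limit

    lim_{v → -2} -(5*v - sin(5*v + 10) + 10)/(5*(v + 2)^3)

-25/6

Direct substitution gives 0/0.
Apply L'Hôpital: lim (5 - 5*cos(5*v + 10))/(-15*(v + 2)^2), still 0/0.
Apply L'Hôpital: lim (25*sin(5*v + 10))/(-30*v - 60), still 0/0.
After 3 applications of L'Hôpital's rule the quotient is (125*cos(5*v + 10))/(-30); substituting v = -2 gives -25/6.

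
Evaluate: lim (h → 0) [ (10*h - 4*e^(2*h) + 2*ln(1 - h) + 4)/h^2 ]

Substitution gives 0/0 (the numerator vanishes to order 2).
Expand each term to order h^2: the coefficient of h^2 in -4·e^(2h) is -8 and in 2·ln(1 - h) is -1.
Lower-order terms cancel with the polynomial part, so the numerator is (-9)·h^2 + o(h^2), and the limit is (-9)/(1) = -9.

-9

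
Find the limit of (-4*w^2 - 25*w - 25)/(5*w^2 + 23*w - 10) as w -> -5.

-5/9

Since w = -5 makes numerator and denominator zero, (w + 5) divides both.
Cancelling it gives (-4*w - 5)/(5*w - 2); now plug in w = -5 to get -5/9.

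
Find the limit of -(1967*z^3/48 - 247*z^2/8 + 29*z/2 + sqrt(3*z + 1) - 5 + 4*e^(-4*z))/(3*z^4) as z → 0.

Substitution gives 0/0 (the numerator vanishes to order 4).
Expand each term to order z^4: the coefficient of z^4 in 4·e^(-4z) is 128/3 and in √(1 + 3z) is -405/128.
Lower-order terms cancel with the polynomial part, so the numerator is (15169/384)·z^4 + o(z^4), and the limit is (15169/384)/(-3) = -15169/1152.

-15169/1152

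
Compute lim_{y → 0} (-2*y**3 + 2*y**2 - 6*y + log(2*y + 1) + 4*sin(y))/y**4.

Substitution gives 0/0 (the numerator vanishes to order 4).
Expand each term to order y^4: the coefficient of y^4 in 4·sin(y) is 0 and in ln(1 + 2y) is -4.
Lower-order terms cancel with the polynomial part, so the numerator is (-4)·y^4 + o(y^4), and the limit is (-4)/(1) = -4.

-4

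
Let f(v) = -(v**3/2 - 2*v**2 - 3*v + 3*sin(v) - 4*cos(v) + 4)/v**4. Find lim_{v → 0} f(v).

Substitution gives 0/0; apply L'Hôpital's rule 4 times.
After differentiating numerator and denominator 4 times the quotient is (3*sin(v) - 4*cos(v))/(-24); at v = 0 this is 1/6.

1/6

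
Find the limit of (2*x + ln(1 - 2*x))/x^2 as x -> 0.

-2

Direct substitution gives 0/0.
Apply L'Hôpital: lim (2 - 2/(1 - 2*x))/(2*x), still 0/0.
After 2 applications of L'Hôpital's rule the quotient is (-4/(1 - 2*x)^2)/(2); substituting x = 0 gives -2.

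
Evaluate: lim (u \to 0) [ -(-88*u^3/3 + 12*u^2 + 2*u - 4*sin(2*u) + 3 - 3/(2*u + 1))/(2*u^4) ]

Substitution gives 0/0 (the numerator vanishes to order 4).
Expand each term to order u^4: the coefficient of u^4 in -3·1/(1 + 2u) is -48 and in -4·sin(2u) is 0.
Lower-order terms cancel with the polynomial part, so the numerator is (-48)·u^4 + o(u^4), and the limit is (-48)/(-2) = 24.

24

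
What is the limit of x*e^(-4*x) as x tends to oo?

0

Write as x^1/e^{4x}, an ∞/∞ form.
Exponential growth dominates any polynomial, so repeated L'Hôpital (or the standard result) gives 0.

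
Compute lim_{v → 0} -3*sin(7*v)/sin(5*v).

Substitution gives 0/0.
Divide numerator and denominator by v: sin(7v)/v → 7 and sin(5v)/v → 5, so the limit is -3·7/5 = -21/5.

-21/5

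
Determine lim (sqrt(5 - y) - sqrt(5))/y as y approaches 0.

Substitution gives 0/0. Multiply numerator and denominator by the conjugate √(5 - y) + √5.
The numerator becomes (5 - y) − 5 = -y, so the expression simplifies to -1/(√(5 - y) + √5).
Letting y → 0 gives -1/(2√5) = -√(5)/10.

-√(5)/10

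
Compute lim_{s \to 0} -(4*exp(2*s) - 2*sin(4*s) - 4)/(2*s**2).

-4

Substitution gives 0/0 (the numerator vanishes to order 2).
Expand each term to order s^2: the coefficient of s^2 in -2·sin(4s) is 0 and in 4·e^(2s) is 8.
Lower-order terms cancel with the polynomial part, so the numerator is (8)·s^2 + o(s^2), and the limit is (8)/(-2) = -4.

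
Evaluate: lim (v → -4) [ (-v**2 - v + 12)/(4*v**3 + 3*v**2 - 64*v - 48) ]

7/104

Since v = -4 makes numerator and denominator zero, (v + 4) divides both.
Cancelling it gives (3 - v)/(4*v^2 - 13*v - 12); now plug in v = -4 to get 7/104.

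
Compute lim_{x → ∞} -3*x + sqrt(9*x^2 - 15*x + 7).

-5/2

An ∞ − ∞ form. Rationalising with the conjugate, the difference becomes (-15x + 7) / (√(9*x^2 - 15*x + 7) + 3x).
For large x the denominator behaves like 2·3x, so the quotient tends to -15/6 = -5/2.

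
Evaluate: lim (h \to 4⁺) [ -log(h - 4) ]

As h → 4⁺, h - 4 → 0⁺ and ln(h - 4) → −∞.
Multiplying by -1 gives ∞.

∞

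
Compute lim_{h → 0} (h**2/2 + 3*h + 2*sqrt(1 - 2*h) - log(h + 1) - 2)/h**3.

Substitution gives 0/0; apply L'Hôpital's rule 3 times.
After differentiating numerator and denominator 3 times the quotient is (-2/(h + 1)^3 - 6/(1 - 2*h)^(5/2))/(6); at h = 0 this is -4/3.

-4/3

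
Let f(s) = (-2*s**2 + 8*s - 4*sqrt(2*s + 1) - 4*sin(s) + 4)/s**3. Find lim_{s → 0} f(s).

-4/3

Substitution gives 0/0 (the numerator vanishes to order 3).
Expand each term to order s^3: the coefficient of s^3 in -4·√(1 + 2s) is -2 and in -4·sin(s) is 2/3.
Lower-order terms cancel with the polynomial part, so the numerator is (-4/3)·s^3 + o(s^3), and the limit is (-4/3)/(1) = -4/3.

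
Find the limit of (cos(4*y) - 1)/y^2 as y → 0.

-8

Direct substitution gives 0/0.
Apply L'Hôpital: lim (-4*sin(4*y))/(2*y), still 0/0.
After 2 applications of L'Hôpital's rule the quotient is (-16*cos(4*y))/(2); substituting y = 0 gives -8.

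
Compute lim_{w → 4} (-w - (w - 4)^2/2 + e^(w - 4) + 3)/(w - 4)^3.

1/6

Direct substitution gives 0/0.
Apply L'Hôpital: lim (-w + e^(w - 4) + 3)/(3*(w - 4)^2), still 0/0.
Apply L'Hôpital: lim (e^(w - 4) - 1)/(6*w - 24), still 0/0.
After 3 applications of L'Hôpital's rule the quotient is (e^(w - 4))/(6); substituting w = 4 gives 1/6.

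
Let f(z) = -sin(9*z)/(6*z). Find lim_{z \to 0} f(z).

Substitution gives 0/0.
Write it as (9/(-6))·sin(9z)/(9z); since sin(u)/u → 1, the limit is -3/2.

-3/2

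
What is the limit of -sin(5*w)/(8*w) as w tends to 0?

-5/8

Substitution gives 0/0.
Write it as (5/(-8))·sin(5w)/(5w); since sin(u)/u → 1, the limit is -5/8.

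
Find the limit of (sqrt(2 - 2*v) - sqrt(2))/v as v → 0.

-√(2)/2

A 0/0 form; rationalise with √(2 - 2v) + √2. This collapses the numerator to -2v, leaving -2/(√(2 - 2v) + √2) → -2/(2√2) = -√(2)/2.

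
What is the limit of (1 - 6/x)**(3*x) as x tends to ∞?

Write it as [(1 - 6/x)^x]^(3) · (1 - 6/x)^(0). The bracketed term tends to e^(-6) and the second factor to 1, so the limit is e^(-18).

e^(-18)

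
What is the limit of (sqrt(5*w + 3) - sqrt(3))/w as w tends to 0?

Substitution gives 0/0. Multiply numerator and denominator by the conjugate √(3 + 5w) + √3.
The numerator becomes (3 + 5w) − 3 = 5w, so the expression simplifies to 5/(√(3 + 5w) + √3).
Letting w → 0 gives 5/(2√3) = 5*√(3)/6.

5*√(3)/6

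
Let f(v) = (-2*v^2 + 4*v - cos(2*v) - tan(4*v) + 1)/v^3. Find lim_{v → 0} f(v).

Substitution gives 0/0 (the numerator vanishes to order 3).
Expand each term to order v^3: the coefficient of v^3 in −cos(2v) is 0 and in −tan(4v) is -64/3.
Lower-order terms cancel with the polynomial part, so the numerator is (-64/3)·v^3 + o(v^3), and the limit is (-64/3)/(1) = -64/3.

-64/3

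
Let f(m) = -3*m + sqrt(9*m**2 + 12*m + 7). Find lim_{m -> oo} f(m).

2

An ∞ − ∞ form. Rationalising with the conjugate, the difference becomes (12m + 7) / (√(9*m^2 + 12*m + 7) + 3m).
For large m the denominator behaves like 2·3m, so the quotient tends to 12/6 = 2.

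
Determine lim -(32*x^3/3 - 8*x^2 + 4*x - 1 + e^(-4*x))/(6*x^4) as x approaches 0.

-16/9

Direct substitution gives 0/0.
Apply L'Hôpital: lim (32*x^2 - 16*x + 4 - 4*e^(-4*x))/(-24*x^3), still 0/0.
Apply L'Hôpital: lim (64*x - 16 + 16*e^(-4*x))/(-72*x^2), still 0/0.
Apply L'Hôpital: lim (64 - 64*e^(-4*x))/(-144*x), still 0/0.
After 4 applications of L'Hôpital's rule the quotient is (256*e^(-4*x))/(-144); substituting x = 0 gives -16/9.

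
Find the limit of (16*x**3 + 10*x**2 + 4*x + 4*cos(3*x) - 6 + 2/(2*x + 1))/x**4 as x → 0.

Substitution gives 0/0 (the numerator vanishes to order 4).
Expand each term to order x^4: the coefficient of x^4 in 2·1/(1 + 2x) is 32 and in 4·cos(3x) is 27/2.
Lower-order terms cancel with the polynomial part, so the numerator is (91/2)·x^4 + o(x^4), and the limit is (91/2)/(1) = 91/2.

91/2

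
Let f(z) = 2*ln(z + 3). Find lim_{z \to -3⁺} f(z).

-∞

As z → -3⁺, z + 3 → 0⁺ and ln(z + 3) → −∞.
Multiplying by 2 gives -∞.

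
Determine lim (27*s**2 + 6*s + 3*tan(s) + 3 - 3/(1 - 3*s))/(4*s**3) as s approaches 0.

Substitution gives 0/0; apply L'Hôpital's rule 3 times.
After differentiating numerator and denominator 3 times the quotient is (18*tan(s)^2/cos(s)^2 + 6/cos(s)^2 - 486/(3*s - 1)^4)/(24); at s = 0 this is -20.

-20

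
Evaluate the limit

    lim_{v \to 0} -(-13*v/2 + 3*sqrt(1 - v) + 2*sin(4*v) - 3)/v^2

Substitution gives 0/0; apply L'Hôpital's rule 2 times.
After differentiating numerator and denominator 2 times the quotient is (-32*sin(4*v) - 3/(4*(1 - v)^(3/2)))/(-2); at v = 0 this is 3/8.

3/8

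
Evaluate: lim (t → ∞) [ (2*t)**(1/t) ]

1

Base → ∞ and exponent → 0: an ∞^0 form.
Take logs: (1/t)·ln(2·t^1) = (ln 2 + 1·ln t)/t → 0.
So the limit is e^0 = 1.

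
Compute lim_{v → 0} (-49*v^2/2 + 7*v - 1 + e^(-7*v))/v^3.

Direct substitution gives 0/0.
Apply L'Hôpital: lim (-49*v + 7 - 7*e^(-7*v))/(3*v^2), still 0/0.
Apply L'Hôpital: lim (-49 + 49*e^(-7*v))/(6*v), still 0/0.
After 3 applications of L'Hôpital's rule the quotient is (-343*e^(-7*v))/(6); substituting v = 0 gives -343/6.

-343/6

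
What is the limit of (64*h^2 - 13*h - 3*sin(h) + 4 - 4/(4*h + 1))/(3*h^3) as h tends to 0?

Substitution gives 0/0 (the numerator vanishes to order 3).
Expand each term to order h^3: the coefficient of h^3 in -4·1/(1 + 4h) is 256 and in -3·sin(h) is 1/2.
Lower-order terms cancel with the polynomial part, so the numerator is (513/2)·h^3 + o(h^3), and the limit is (513/2)/(3) = 171/2.

171/2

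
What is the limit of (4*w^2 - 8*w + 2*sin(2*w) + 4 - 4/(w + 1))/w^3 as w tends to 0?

Substitution gives 0/0; apply L'Hôpital's rule 3 times.
After differentiating numerator and denominator 3 times the quotient is (-16*cos(2*w) + 24/(w + 1)^4)/(6); at w = 0 this is 4/3.

4/3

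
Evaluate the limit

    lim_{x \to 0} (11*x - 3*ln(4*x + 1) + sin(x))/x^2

24

Substitution gives 0/0; apply L'Hôpital's rule 2 times.
After differentiating numerator and denominator 2 times the quotient is (-sin(x) + 48/(4*x + 1)^2)/(2); at x = 0 this is 24.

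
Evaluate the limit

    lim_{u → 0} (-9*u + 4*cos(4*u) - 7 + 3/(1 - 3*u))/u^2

Substitution gives 0/0; apply L'Hôpital's rule 2 times.
After differentiating numerator and denominator 2 times the quotient is (-64*cos(4*u) - 54/(3*u - 1)^3)/(2); at u = 0 this is -5.

-5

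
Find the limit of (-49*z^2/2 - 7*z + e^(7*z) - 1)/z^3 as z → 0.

343/6

Direct substitution gives 0/0.
Apply L'Hôpital: lim (-49*z + 7*e^(7*z) - 7)/(3*z^2), still 0/0.
Apply L'Hôpital: lim (49*e^(7*z) - 49)/(6*z), still 0/0.
After 3 applications of L'Hôpital's rule the quotient is (343*e^(7*z))/(6); substituting z = 0 gives 343/6.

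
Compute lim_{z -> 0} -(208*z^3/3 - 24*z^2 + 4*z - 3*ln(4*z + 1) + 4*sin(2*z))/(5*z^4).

-192/5

Substitution gives 0/0; apply L'Hôpital's rule 4 times.
After differentiating numerator and denominator 4 times the quotient is (64*sin(2*z) + 4608/(4*z + 1)^4)/(-120); at z = 0 this is -192/5.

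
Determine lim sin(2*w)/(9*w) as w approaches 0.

2/9

Substitution gives 0/0.
Write it as (2/9)·sin(2w)/(2w); since sin(u)/u → 1, the limit is 2/9.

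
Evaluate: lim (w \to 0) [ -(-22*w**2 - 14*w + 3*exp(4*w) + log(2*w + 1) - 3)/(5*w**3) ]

-104/15

Substitution gives 0/0 (the numerator vanishes to order 3).
Expand each term to order w^3: the coefficient of w^3 in 3·e^(4w) is 32 and in ln(1 + 2w) is 8/3.
Lower-order terms cancel with the polynomial part, so the numerator is (104/3)·w^3 + o(w^3), and the limit is (104/3)/(-5) = -104/15.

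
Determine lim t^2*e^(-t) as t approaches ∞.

Write as t^2/e^{1t}, an ∞/∞ form.
Exponential growth dominates any polynomial, so repeated L'Hôpital (or the standard result) gives 0.

0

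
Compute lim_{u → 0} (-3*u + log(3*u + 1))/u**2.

Direct substitution gives 0/0.
Apply L'Hôpital: lim (-3 + 3/(3*u + 1))/(2*u), still 0/0.
After 2 applications of L'Hôpital's rule the quotient is (-9/(3*u + 1)^2)/(2); substituting u = 0 gives -9/2.

-9/2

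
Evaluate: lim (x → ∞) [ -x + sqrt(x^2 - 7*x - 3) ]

An ∞ − ∞ form. Rationalising with the conjugate, the difference becomes (-7x - 3) / (√(x^2 - 7*x - 3) + x).
For large x the denominator behaves like 2·x, so the quotient tends to -7/2 = -7/2.

-7/2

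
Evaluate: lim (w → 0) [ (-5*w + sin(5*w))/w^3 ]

-125/6

Direct substitution gives 0/0.
Apply L'Hôpital: lim (5*cos(5*w) - 5)/(3*w^2), still 0/0.
Apply L'Hôpital: lim (-25*sin(5*w))/(6*w), still 0/0.
After 3 applications of L'Hôpital's rule the quotient is (-125*cos(5*w))/(6); substituting w = 0 gives -125/6.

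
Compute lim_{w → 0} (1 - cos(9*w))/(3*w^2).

27/2

Substitution gives 0/0.
Use (1 − cos u)/u² → 1/2 with u = 9w: the limit is 9²/(2·3) = 27/2.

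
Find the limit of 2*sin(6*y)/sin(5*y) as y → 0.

12/5

Substitution gives 0/0.
Divide numerator and denominator by y: sin(6y)/y → 6 and sin(5y)/y → 5, so the limit is 2·6/5 = 12/5.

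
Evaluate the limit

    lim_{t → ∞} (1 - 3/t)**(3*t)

e^(-9)

The base → 1 and the exponent → ∞: a 1^∞ form.
Take logarithms: (3t)·ln(1 - 3/t). Since ln(1+u) ~ u for small u, this behaves like (3t)·(-3/t) → -9.
So the limit is e^(-9).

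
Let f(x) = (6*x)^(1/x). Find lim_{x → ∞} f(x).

1

Base → ∞ and exponent → 0: an ∞^0 form.
Take logs: (1/x)·ln(6·x^1) = (ln 6 + 1·ln x)/x → 0.
So the limit is e^0 = 1.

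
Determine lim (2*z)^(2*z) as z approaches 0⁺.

1

Base → 0⁺ and exponent → 0⁺: a 0^0 form.
Take logs: 2z·ln(2z). This is 0·(−∞); rewriting as ln(2z)/(1/(2z)) and applying L'Hôpital gives 0.
Hence the limit is e^0 = 1.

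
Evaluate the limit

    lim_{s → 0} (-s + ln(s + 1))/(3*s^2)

Direct substitution gives 0/0.
Apply L'Hôpital: lim (-1 + 1/(s + 1))/(6*s), still 0/0.
After 2 applications of L'Hôpital's rule the quotient is (-1/(s + 1)^2)/(6); substituting s = 0 gives -1/6.

-1/6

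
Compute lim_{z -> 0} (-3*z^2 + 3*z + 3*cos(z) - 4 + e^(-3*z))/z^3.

Substitution gives 0/0; apply L'Hôpital's rule 3 times.
After differentiating numerator and denominator 3 times the quotient is (3*sin(z) - 27*e^(-3*z))/(6); at z = 0 this is -9/2.

-9/2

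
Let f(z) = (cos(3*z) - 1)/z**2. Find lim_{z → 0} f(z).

-9/2

Direct substitution gives 0/0.
Apply L'Hôpital: lim (-3*sin(3*z))/(2*z), still 0/0.
After 2 applications of L'Hôpital's rule the quotient is (-9*cos(3*z))/(2); substituting z = 0 gives -9/2.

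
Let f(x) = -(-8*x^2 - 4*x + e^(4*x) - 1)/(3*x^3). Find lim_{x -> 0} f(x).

-32/9

Direct substitution gives 0/0.
Apply L'Hôpital: lim (-16*x + 4*e^(4*x) - 4)/(-9*x^2), still 0/0.
Apply L'Hôpital: lim (16*e^(4*x) - 16)/(-18*x), still 0/0.
After 3 applications of L'Hôpital's rule the quotient is (64*e^(4*x))/(-18); substituting x = 0 gives -32/9.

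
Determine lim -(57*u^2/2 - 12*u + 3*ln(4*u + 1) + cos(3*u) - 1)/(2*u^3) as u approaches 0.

-32

Substitution gives 0/0 (the numerator vanishes to order 3).
Expand each term to order u^3: the coefficient of u^3 in cos(3u) is 0 and in 3·ln(1 + 4u) is 64.
Lower-order terms cancel with the polynomial part, so the numerator is (64)·u^3 + o(u^3), and the limit is (64)/(-2) = -32.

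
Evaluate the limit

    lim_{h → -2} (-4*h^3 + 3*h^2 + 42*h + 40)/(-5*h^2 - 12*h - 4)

-9/4

At h = -2 both the top and bottom vanish — a removable singularity. Factoring out (h + 2) from each leaves (-4*h^2 + 11*h + 20)/(-5*h - 2), which at h = -2 equals -9/4.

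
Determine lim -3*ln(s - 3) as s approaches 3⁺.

As s → 3⁺, s - 3 → 0⁺ and ln(s - 3) → −∞.
Multiplying by -3 gives ∞.

∞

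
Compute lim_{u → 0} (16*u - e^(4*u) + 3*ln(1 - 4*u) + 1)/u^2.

-32

Substitution gives 0/0 (the numerator vanishes to order 2).
Expand each term to order u^2: the coefficient of u^2 in −e^(4u) is -8 and in 3·ln(1 - 4u) is -24.
Lower-order terms cancel with the polynomial part, so the numerator is (-32)·u^2 + o(u^2), and the limit is (-32)/(1) = -32.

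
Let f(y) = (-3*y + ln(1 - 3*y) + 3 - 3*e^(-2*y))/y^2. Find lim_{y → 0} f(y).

Substitution gives 0/0 (the numerator vanishes to order 2).
Expand each term to order y^2: the coefficient of y^2 in -3·e^(-2y) is -6 and in ln(1 - 3y) is -9/2.
Lower-order terms cancel with the polynomial part, so the numerator is (-21/2)·y^2 + o(y^2), and the limit is (-21/2)/(1) = -21/2.

-21/2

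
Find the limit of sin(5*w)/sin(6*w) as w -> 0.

5/6

Substitution gives 0/0.
Divide numerator and denominator by w: sin(5w)/w → 5 and sin(6w)/w → 6, so the limit is 1·5/6 = 5/6.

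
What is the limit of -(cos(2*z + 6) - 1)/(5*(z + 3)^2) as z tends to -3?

2/5

Direct substitution gives 0/0.
Apply L'Hôpital: lim (-2*sin(2*z + 6))/(-10*z - 30), still 0/0.
After 2 applications of L'Hôpital's rule the quotient is (-4*cos(2*z + 6))/(-10); substituting z = -3 gives 2/5.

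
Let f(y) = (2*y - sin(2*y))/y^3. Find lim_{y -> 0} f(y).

Direct substitution gives 0/0.
Apply L'Hôpital: lim (2 - 2*cos(2*y))/(3*y^2), still 0/0.
Apply L'Hôpital: lim (4*sin(2*y))/(6*y), still 0/0.
After 3 applications of L'Hôpital's rule the quotient is (8*cos(2*y))/(6); substituting y = 0 gives 4/3.

4/3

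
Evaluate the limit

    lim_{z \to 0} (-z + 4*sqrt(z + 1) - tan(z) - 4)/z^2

Substitution gives 0/0 (the numerator vanishes to order 2).
Expand each term to order z^2: the coefficient of z^2 in −tan(z) is 0 and in 4·√(1 + z) is -1/2.
Lower-order terms cancel with the polynomial part, so the numerator is (-1/2)·z^2 + o(z^2), and the limit is (-1/2)/(1) = -1/2.

-1/2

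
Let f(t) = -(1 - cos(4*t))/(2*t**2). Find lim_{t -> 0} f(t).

-4

Substitution gives 0/0.
Use (1 − cos u)/u² → 1/2 with u = 4t: the limit is 4²/(2·(-2)) = -4.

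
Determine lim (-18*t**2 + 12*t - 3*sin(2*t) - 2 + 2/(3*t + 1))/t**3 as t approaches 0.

-50

Substitution gives 0/0; apply L'Hôpital's rule 3 times.
After differentiating numerator and denominator 3 times the quotient is (24*cos(2*t) - 324/(3*t + 1)^4)/(6); at t = 0 this is -50.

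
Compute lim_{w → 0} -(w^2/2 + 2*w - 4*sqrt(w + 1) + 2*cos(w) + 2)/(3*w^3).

1/12

Substitution gives 0/0 (the numerator vanishes to order 3).
Expand each term to order w^3: the coefficient of w^3 in -4·√(1 + w) is -1/4 and in 2·cos(w) is 0.
Lower-order terms cancel with the polynomial part, so the numerator is (-1/4)·w^3 + o(w^3), and the limit is (-1/4)/(-3) = 1/12.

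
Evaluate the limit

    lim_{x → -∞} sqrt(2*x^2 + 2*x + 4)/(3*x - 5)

For large |x|, √(2*x^2 + 2*x + 4) ≈ √2·|x| and the denominator ≈ 3x.
Since x → −∞, |x| = −x, giving −√2/(3) = -√(2)/3.

-√(2)/3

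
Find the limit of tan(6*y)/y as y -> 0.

Substitution gives 0/0.
Since tan(u)/u → 1 as u → 0, tan(6y)/(6y) → 1 and the limit is 6.

6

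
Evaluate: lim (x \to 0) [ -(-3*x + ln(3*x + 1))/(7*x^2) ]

9/14

Direct substitution gives 0/0.
Apply L'Hôpital: lim (-3 + 3/(3*x + 1))/(-14*x), still 0/0.
After 2 applications of L'Hôpital's rule the quotient is (-9/(3*x + 1)^2)/(-14); substituting x = 0 gives 9/14.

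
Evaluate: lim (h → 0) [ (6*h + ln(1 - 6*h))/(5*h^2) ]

-18/5

Direct substitution gives 0/0.
Apply L'Hôpital: lim (6 - 6/(1 - 6*h))/(10*h), still 0/0.
After 2 applications of L'Hôpital's rule the quotient is (-36/(1 - 6*h)^2)/(10); substituting h = 0 gives -18/5.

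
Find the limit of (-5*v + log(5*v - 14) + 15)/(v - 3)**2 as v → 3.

Direct substitution gives 0/0.
Apply L'Hôpital: lim (-5 + 5/(5*v - 14))/(2*v - 6), still 0/0.
After 2 applications of L'Hôpital's rule the quotient is (-25/(5*v - 14)^2)/(2); substituting v = 3 gives -25/2.

-25/2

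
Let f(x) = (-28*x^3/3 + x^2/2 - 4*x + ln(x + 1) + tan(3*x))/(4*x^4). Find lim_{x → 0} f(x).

-1/16

Substitution gives 0/0; apply L'Hôpital's rule 4 times.
After differentiating numerator and denominator 4 times the quotient is (6*(108*(x + 1)^4*(3*tan(3*x)^2 + 2)*tan(3*x)/cos(3*x)^2 - 1)/(x + 1)^4)/(96); at x = 0 this is -1/16.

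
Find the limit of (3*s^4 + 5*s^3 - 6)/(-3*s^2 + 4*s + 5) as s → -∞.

-∞

The numerator has higher degree (4 > 2); the quotient behaves like (3/(-3))·s^2 for large |s|.
As s → −∞ this diverges to -∞.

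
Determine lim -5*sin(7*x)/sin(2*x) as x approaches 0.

-35/2

Substitution gives 0/0.
Divide numerator and denominator by x: sin(7x)/x → 7 and sin(2x)/x → 2, so the limit is -5·7/2 = -35/2.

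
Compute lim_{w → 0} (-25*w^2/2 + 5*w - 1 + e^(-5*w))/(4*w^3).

-125/24

Direct substitution gives 0/0.
Apply L'Hôpital: lim (-25*w + 5 - 5*e^(-5*w))/(12*w^2), still 0/0.
Apply L'Hôpital: lim (-25 + 25*e^(-5*w))/(24*w), still 0/0.
After 3 applications of L'Hôpital's rule the quotient is (-125*e^(-5*w))/(24); substituting w = 0 gives -125/24.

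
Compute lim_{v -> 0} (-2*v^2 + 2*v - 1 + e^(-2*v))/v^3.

Direct substitution gives 0/0.
Apply L'Hôpital: lim (-4*v + 2 - 2*e^(-2*v))/(3*v^2), still 0/0.
Apply L'Hôpital: lim (-4 + 4*e^(-2*v))/(6*v), still 0/0.
After 3 applications of L'Hôpital's rule the quotient is (-8*e^(-2*v))/(6); substituting v = 0 gives -4/3.

-4/3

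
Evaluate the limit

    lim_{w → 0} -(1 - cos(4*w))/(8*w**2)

Substitution gives 0/0.
Use (1 − cos u)/u² → 1/2 with u = 4w: the limit is 4²/(2·(-8)) = -1.

-1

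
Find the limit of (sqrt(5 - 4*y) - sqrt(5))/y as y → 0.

A 0/0 form; rationalise with √(5 - 4y) + √5. This collapses the numerator to -4y, leaving -4/(√(5 - 4y) + √5) → -4/(2√5) = -2*√(5)/5.

-2*√(5)/5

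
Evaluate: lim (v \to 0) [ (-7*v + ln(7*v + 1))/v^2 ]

-49/2

Direct substitution gives 0/0.
Apply L'Hôpital: lim (-7 + 7/(7*v + 1))/(2*v), still 0/0.
After 2 applications of L'Hôpital's rule the quotient is (-49/(7*v + 1)^2)/(2); substituting v = 0 gives -49/2.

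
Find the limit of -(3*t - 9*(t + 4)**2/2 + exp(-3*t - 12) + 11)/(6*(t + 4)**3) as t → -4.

3/4

Direct substitution gives 0/0.
Apply L'Hôpital: lim (-9*t - 3*e^(-3*t - 12) - 33)/(-18*(t + 4)^2), still 0/0.
Apply L'Hôpital: lim (9*e^(-3*t - 12) - 9)/(-36*t - 144), still 0/0.
After 3 applications of L'Hôpital's rule the quotient is (-27*e^(-3*t - 12))/(-36); substituting t = -4 gives 3/4.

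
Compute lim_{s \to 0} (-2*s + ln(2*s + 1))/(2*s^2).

-1

Direct substitution gives 0/0.
Apply L'Hôpital: lim (-2 + 2/(2*s + 1))/(4*s), still 0/0.
After 2 applications of L'Hôpital's rule the quotient is (-4/(2*s + 1)^2)/(4); substituting s = 0 gives -1.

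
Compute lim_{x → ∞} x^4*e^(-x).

Write as x^4/e^{1x}, an ∞/∞ form.
Exponential growth dominates any polynomial, so repeated L'Hôpital (or the standard result) gives 0.

0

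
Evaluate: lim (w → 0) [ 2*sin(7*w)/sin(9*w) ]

Substitution gives 0/0.
Divide numerator and denominator by w: sin(7w)/w → 7 and sin(9w)/w → 9, so the limit is 2·7/9 = 14/9.

14/9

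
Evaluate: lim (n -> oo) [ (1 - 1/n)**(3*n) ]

The base → 1 and the exponent → ∞: a 1^∞ form.
Take logarithms: (3n)·ln(1 - 1/n). Since ln(1+u) ~ u for small u, this behaves like (3n)·(-1/n) → -3.
So the limit is e^(-3).

e^(-3)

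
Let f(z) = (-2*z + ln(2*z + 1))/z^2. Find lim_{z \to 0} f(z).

-2

Direct substitution gives 0/0.
Apply L'Hôpital: lim (-2 + 2/(2*z + 1))/(2*z), still 0/0.
After 2 applications of L'Hôpital's rule the quotient is (-4/(2*z + 1)^2)/(2); substituting z = 0 gives -2.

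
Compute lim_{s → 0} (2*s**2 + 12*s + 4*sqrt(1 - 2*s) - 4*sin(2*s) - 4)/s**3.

10/3

Substitution gives 0/0; apply L'Hôpital's rule 3 times.
After differentiating numerator and denominator 3 times the quotient is (32*cos(2*s) - 12/(1 - 2*s)^(5/2))/(6); at s = 0 this is 10/3.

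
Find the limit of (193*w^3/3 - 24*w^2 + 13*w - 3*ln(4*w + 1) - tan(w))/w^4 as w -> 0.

192

Substitution gives 0/0; apply L'Hôpital's rule 4 times.
After differentiating numerator and denominator 4 times the quotient is (8*tan(w)/cos(w)^2 - 24*tan(w)/cos(w)^4 + 4608/(4*w + 1)^4)/(24); at w = 0 this is 192.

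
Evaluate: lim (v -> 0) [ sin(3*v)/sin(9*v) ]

1/3

Substitution gives 0/0.
Divide numerator and denominator by v: sin(3v)/v → 3 and sin(9v)/v → 9, so the limit is 1·3/9 = 1/3.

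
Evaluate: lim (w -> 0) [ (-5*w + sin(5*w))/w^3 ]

Direct substitution gives 0/0.
Apply L'Hôpital: lim (5*cos(5*w) - 5)/(3*w^2), still 0/0.
Apply L'Hôpital: lim (-25*sin(5*w))/(6*w), still 0/0.
After 3 applications of L'Hôpital's rule the quotient is (-125*cos(5*w))/(6); substituting w = 0 gives -125/6.

-125/6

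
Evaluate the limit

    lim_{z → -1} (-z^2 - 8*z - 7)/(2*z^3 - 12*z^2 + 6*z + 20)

At z = -1 both the top and bottom vanish — a removable singularity. Factoring out (z + 1) from each leaves (-z - 7)/(2*z^2 - 14*z + 20), which at z = -1 equals -1/6.

-1/6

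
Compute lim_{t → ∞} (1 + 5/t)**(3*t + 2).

Write it as [(1 + 5/t)^t]^(3) · (1 + 5/t)^(2). The bracketed term tends to e^(5) and the second factor to 1, so the limit is e^(15).

e^(15)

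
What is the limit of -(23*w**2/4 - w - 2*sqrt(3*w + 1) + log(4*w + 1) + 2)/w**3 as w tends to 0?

Substitution gives 0/0; apply L'Hôpital's rule 3 times.
After differentiating numerator and denominator 3 times the quotient is (128/(4*w + 1)^3 - 81/(4*(3*w + 1)^(5/2)))/(-6); at w = 0 this is -431/24.

-431/24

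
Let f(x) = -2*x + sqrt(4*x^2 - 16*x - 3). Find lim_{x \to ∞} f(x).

-4

This has the form ∞ − ∞. Multiply and divide by the conjugate √(4*x^2 - 16*x - 3) + 2x.
That gives (-16x - 3) / (√(4*x^2 - 16*x - 3) + 2x).
Divide numerator and denominator by x: the limit is -16/(2·2) = -4.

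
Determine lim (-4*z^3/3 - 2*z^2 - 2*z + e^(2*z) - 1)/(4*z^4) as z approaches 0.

Direct substitution gives 0/0.
Apply L'Hôpital: lim (-4*z^2 - 4*z + 2*e^(2*z) - 2)/(16*z^3), still 0/0.
Apply L'Hôpital: lim (-8*z + 4*e^(2*z) - 4)/(48*z^2), still 0/0.
Apply L'Hôpital: lim (8*e^(2*z) - 8)/(96*z), still 0/0.
After 4 applications of L'Hôpital's rule the quotient is (16*e^(2*z))/(96); substituting z = 0 gives 1/6.

1/6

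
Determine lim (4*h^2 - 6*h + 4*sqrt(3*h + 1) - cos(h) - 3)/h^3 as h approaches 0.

27/4

Substitution gives 0/0 (the numerator vanishes to order 3).
Expand each term to order h^3: the coefficient of h^3 in −cos(h) is 0 and in 4·√(1 + 3h) is 27/4.
Lower-order terms cancel with the polynomial part, so the numerator is (27/4)·h^3 + o(h^3), and the limit is (27/4)/(1) = 27/4.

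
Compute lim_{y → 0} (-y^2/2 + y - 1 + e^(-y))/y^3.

-1/6

Direct substitution gives 0/0.
Apply L'Hôpital: lim (-y + 1 - e^(-y))/(3*y^2), still 0/0.
Apply L'Hôpital: lim (-1 + e^(-y))/(6*y), still 0/0.
After 3 applications of L'Hôpital's rule the quotient is (-e^(-y))/(6); substituting y = 0 gives -1/6.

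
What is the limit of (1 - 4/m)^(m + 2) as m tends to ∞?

Let L be the limit and take ln: ln L = lim (m + 2)·ln(1 - 4/m) = lim (m + 2)·(-4/m + O(1/m²)) = -4.
Hence L = e^(-4).

e^(-4)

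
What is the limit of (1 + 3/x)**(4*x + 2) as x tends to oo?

e^(12)

Let L be the limit and take ln: ln L = lim (4x + 2)·ln(1 + 3/x) = lim (4x + 2)·(3/x + O(1/x²)) = 12.
Hence L = e^(12).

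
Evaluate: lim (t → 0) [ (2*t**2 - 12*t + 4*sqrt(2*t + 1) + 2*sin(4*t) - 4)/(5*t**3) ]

-58/15

Substitution gives 0/0; apply L'Hôpital's rule 3 times.
After differentiating numerator and denominator 3 times the quotient is (-128*cos(4*t) + 12/(2*t + 1)^(5/2))/(30); at t = 0 this is -58/15.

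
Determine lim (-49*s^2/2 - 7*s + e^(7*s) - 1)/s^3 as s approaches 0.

Direct substitution gives 0/0.
Apply L'Hôpital: lim (-49*s + 7*e^(7*s) - 7)/(3*s^2), still 0/0.
Apply L'Hôpital: lim (49*e^(7*s) - 49)/(6*s), still 0/0.
After 3 applications of L'Hôpital's rule the quotient is (343*e^(7*s))/(6); substituting s = 0 gives 343/6.

343/6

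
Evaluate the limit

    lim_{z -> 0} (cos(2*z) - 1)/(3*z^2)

Direct substitution gives 0/0.
Apply L'Hôpital: lim (-2*sin(2*z))/(6*z), still 0/0.
After 2 applications of L'Hôpital's rule the quotient is (-4*cos(2*z))/(6); substituting z = 0 gives -2/3.

-2/3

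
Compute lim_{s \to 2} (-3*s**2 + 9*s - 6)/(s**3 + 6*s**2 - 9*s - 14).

Since s = 2 makes numerator and denominator zero, (s - 2) divides both.
Cancelling it gives (3 - 3*s)/(s^2 + 8*s + 7); now plug in s = 2 to get -1/9.

-1/9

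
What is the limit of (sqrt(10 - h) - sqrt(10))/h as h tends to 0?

Substitution gives 0/0. Multiply numerator and denominator by the conjugate √(10 - h) + √10.
The numerator becomes (10 - h) − 10 = -h, so the expression simplifies to -1/(√(10 - h) + √10).
Letting h → 0 gives -1/(2√10) = -√(10)/20.

-√(10)/20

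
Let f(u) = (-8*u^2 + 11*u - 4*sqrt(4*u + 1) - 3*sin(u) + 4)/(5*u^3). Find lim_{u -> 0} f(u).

-31/10

Substitution gives 0/0; apply L'Hôpital's rule 3 times.
After differentiating numerator and denominator 3 times the quotient is (3*cos(u) - 96/(4*u + 1)^(5/2))/(30); at u = 0 this is -31/10.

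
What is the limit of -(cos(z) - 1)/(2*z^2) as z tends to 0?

1/4

Direct substitution gives 0/0.
Apply L'Hôpital: lim (-sin(z))/(-4*z), still 0/0.
After 2 applications of L'Hôpital's rule the quotient is (-cos(z))/(-4); substituting z = 0 gives 1/4.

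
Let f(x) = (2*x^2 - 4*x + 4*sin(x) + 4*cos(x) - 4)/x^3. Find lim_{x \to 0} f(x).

-2/3

Substitution gives 0/0; apply L'Hôpital's rule 3 times.
After differentiating numerator and denominator 3 times the quotient is (-4*sqrt(2)*cos(x + pi/4))/(6); at x = 0 this is -2/3.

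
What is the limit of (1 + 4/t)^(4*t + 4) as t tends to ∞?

Let L be the limit and take ln: ln L = lim (4t + 4)·ln(1 + 4/t) = lim (4t + 4)·(4/t + O(1/t²)) = 16.
Hence L = e^(16).

e^(16)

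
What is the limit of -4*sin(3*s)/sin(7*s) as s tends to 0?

-12/7

Substitution gives 0/0.
Divide numerator and denominator by s: sin(3s)/s → 3 and sin(7s)/s → 7, so the limit is -4·3/7 = -12/7.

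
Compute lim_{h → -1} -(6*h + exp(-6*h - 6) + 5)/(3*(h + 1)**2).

Direct substitution gives 0/0.
Apply L'Hôpital: lim (6 - 6*e^(-6*h - 6))/(-6*h - 6), still 0/0.
After 2 applications of L'Hôpital's rule the quotient is (36*e^(-6*h - 6))/(-6); substituting h = -1 gives -6.

-6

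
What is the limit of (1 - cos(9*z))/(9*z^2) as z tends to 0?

Substitution gives 0/0.
Use (1 − cos u)/u² → 1/2 with u = 9z: the limit is 9²/(2·9) = 9/2.

9/2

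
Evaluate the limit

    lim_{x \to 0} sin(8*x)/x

Substitution gives 0/0.
Write it as (8)·sin(8x)/(8x); since sin(u)/u → 1, the limit is 8.

8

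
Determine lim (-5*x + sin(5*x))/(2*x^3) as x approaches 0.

Direct substitution gives 0/0.
Apply L'Hôpital: lim (5*cos(5*x) - 5)/(6*x^2), still 0/0.
Apply L'Hôpital: lim (-25*sin(5*x))/(12*x), still 0/0.
After 3 applications of L'Hôpital's rule the quotient is (-125*cos(5*x))/(12); substituting x = 0 gives -125/12.

-125/12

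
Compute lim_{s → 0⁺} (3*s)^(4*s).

Base → 0⁺ and exponent → 0⁺: a 0^0 form.
Take logs: 4s·ln(3s). This is 0·(−∞); rewriting as ln(3s)/(1/(4s)) and applying L'Hôpital gives 0.
Hence the limit is e^0 = 1.

1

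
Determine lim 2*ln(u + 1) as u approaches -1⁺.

-∞

As u → -1⁺, u + 1 → 0⁺ and ln(u + 1) → −∞.
Multiplying by 2 gives -∞.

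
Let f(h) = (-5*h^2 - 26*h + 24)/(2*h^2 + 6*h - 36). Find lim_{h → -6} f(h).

-17/9

Direct substitution gives 0/0, so factor. Both numerator and denominator have (h + 6) as a factor.
After cancelling, the expression reduces to (4 - 5*h)/(2*h - 6).
Substituting h = -6 gives -17/9.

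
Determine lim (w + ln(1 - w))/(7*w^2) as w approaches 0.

-1/14

Direct substitution gives 0/0.
Apply L'Hôpital: lim (1 - 1/(1 - w))/(14*w), still 0/0.
After 2 applications of L'Hôpital's rule the quotient is (-1/(1 - w)^2)/(14); substituting w = 0 gives -1/14.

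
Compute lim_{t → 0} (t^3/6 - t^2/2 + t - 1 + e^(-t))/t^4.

Direct substitution gives 0/0.
Apply L'Hôpital: lim (t^2/2 - t + 1 - e^(-t))/(4*t^3), still 0/0.
Apply L'Hôpital: lim (t - 1 + e^(-t))/(12*t^2), still 0/0.
Apply L'Hôpital: lim (1 - e^(-t))/(24*t), still 0/0.
After 4 applications of L'Hôpital's rule the quotient is (e^(-t))/(24); substituting t = 0 gives 1/24.

1/24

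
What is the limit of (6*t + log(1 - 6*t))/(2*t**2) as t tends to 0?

Direct substitution gives 0/0.
Apply L'Hôpital: lim (6 - 6/(1 - 6*t))/(4*t), still 0/0.
After 2 applications of L'Hôpital's rule the quotient is (-36/(1 - 6*t)^2)/(4); substituting t = 0 gives -9.

-9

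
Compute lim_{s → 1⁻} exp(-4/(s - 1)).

As s → 1⁻, -4/(s - 1) → +∞, so e^(-4/(s - 1)) → ∞.

∞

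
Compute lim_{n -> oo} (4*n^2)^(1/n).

1

Base → ∞ and exponent → 0: an ∞^0 form.
Take logs: (1/n)·ln(4·n^2) = (ln 4 + 2·ln n)/n → 0.
So the limit is e^0 = 1.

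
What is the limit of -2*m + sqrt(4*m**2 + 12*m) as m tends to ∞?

An ∞ − ∞ form. Rationalising with the conjugate, the difference becomes (12m) / (√(4*m^2 + 12*m) + 2m).
For large m the denominator behaves like 2·2m, so the quotient tends to 12/4 = 3.

3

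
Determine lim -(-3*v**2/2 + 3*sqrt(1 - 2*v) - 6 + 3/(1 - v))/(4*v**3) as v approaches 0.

Substitution gives 0/0; apply L'Hôpital's rule 3 times.
After differentiating numerator and denominator 3 times the quotient is (18/(v - 1)^4 - 9/(1 - 2*v)^(5/2))/(-24); at v = 0 this is -3/8.

-3/8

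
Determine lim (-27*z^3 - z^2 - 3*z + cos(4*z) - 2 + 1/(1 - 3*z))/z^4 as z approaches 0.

Substitution gives 0/0 (the numerator vanishes to order 4).
Expand each term to order z^4: the coefficient of z^4 in cos(4z) is 32/3 and in 1/(1 - 3z) is 81.
Lower-order terms cancel with the polynomial part, so the numerator is (275/3)·z^4 + o(z^4), and the limit is (275/3)/(1) = 275/3.

275/3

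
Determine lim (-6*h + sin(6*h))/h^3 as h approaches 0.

Direct substitution gives 0/0.
Apply L'Hôpital: lim (6*cos(6*h) - 6)/(3*h^2), still 0/0.
Apply L'Hôpital: lim (-36*sin(6*h))/(6*h), still 0/0.
After 3 applications of L'Hôpital's rule the quotient is (-216*cos(6*h))/(6); substituting h = 0 gives -36.

-36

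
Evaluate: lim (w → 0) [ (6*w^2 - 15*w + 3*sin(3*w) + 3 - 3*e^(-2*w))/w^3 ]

-19/2

Substitution gives 0/0; apply L'Hôpital's rule 3 times.
After differentiating numerator and denominator 3 times the quotient is (-81*cos(3*w) + 24*e^(-2*w))/(6); at w = 0 this is -19/2.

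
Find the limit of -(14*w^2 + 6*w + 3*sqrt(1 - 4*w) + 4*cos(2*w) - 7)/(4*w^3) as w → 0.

3

Substitution gives 0/0; apply L'Hôpital's rule 3 times.
After differentiating numerator and denominator 3 times the quotient is (32*sin(2*w) - 72/(1 - 4*w)^(5/2))/(-24); at w = 0 this is 3.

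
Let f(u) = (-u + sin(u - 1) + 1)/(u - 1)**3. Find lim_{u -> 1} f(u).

-1/6

Direct substitution gives 0/0.
Apply L'Hôpital: lim (cos(u - 1) - 1)/(3*(u - 1)^2), still 0/0.
Apply L'Hôpital: lim (-sin(u - 1))/(6*u - 6), still 0/0.
After 3 applications of L'Hôpital's rule the quotient is (-cos(u - 1))/(6); substituting u = 1 gives -1/6.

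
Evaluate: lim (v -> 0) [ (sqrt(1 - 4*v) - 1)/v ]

Substitution gives 0/0. Multiply numerator and denominator by the conjugate √(1 - 4v) + √1.
The numerator becomes (1 - 4v) − 1 = -4v, so the expression simplifies to -4/(√(1 - 4v) + √1).
Letting v → 0 gives -4/(2√1) = -2.

-2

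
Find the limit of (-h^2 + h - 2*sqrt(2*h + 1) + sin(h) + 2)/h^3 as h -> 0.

-7/6

Substitution gives 0/0 (the numerator vanishes to order 3).
Expand each term to order h^3: the coefficient of h^3 in sin(h) is -1/6 and in -2·√(1 + 2h) is -1.
Lower-order terms cancel with the polynomial part, so the numerator is (-7/6)·h^3 + o(h^3), and the limit is (-7/6)/(1) = -7/6.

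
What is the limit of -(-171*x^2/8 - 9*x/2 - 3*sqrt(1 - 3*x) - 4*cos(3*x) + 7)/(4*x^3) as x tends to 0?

-81/64

Substitution gives 0/0; apply L'Hôpital's rule 3 times.
After differentiating numerator and denominator 3 times the quotient is (-108*sin(3*x) + 243/(8*(1 - 3*x)^(5/2)))/(-24); at x = 0 this is -81/64.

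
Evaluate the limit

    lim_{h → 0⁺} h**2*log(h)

0

This is a 0·(−∞) form. Rewrite as 1·ln(h) / h^(−2) and apply L'Hôpital:
the derivative quotient is 1·(1/h) / (−2·h^(−3)) = (-1/2)·h^2 → 0.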